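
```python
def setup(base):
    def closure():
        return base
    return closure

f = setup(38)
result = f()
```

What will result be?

Step 1: setup(38) creates closure capturing base = 38.
Step 2: f() returns the captured base = 38.
Step 3: result = 38

The answer is 38.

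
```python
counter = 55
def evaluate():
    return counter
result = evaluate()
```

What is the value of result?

Step 1: counter = 55 is defined in the global scope.
Step 2: evaluate() looks up counter. No local counter exists, so Python checks the global scope via LEGB rule and finds counter = 55.
Step 3: result = 55

The answer is 55.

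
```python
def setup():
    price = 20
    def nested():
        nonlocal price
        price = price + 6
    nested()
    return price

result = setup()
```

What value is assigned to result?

Step 1: setup() sets price = 20.
Step 2: nested() uses nonlocal to modify price in setup's scope: price = 20 + 6 = 26.
Step 3: setup() returns the modified price = 26

The answer is 26.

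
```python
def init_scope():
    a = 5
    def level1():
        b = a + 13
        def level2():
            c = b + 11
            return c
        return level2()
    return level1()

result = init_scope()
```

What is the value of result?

Step 1: a = 5. b = a + 13 = 18.
Step 2: c = b + 11 = 18 + 11 = 29.
Step 3: result = 29

The answer is 29.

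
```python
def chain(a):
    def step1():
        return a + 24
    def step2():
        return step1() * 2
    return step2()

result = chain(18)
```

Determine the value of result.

Step 1: chain(18) captures a = 18.
Step 2: step2() calls step1() which returns 18 + 24 = 42.
Step 3: step2() returns 42 * 2 = 84

The answer is 84.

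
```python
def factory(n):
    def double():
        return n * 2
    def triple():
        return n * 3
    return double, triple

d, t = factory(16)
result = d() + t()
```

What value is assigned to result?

Step 1: Both closures capture the same n = 16.
Step 2: d() = 16 * 2 = 32, t() = 16 * 3 = 48.
Step 3: result = 32 + 48 = 80

The answer is 80.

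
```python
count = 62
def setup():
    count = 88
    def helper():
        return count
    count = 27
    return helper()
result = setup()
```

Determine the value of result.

Step 1: setup() sets count = 88, then later count = 27.
Step 2: helper() is called after count is reassigned to 27. Closures capture variables by reference, not by value.
Step 3: result = 27

The answer is 27.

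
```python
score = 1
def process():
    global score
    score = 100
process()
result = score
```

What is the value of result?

Step 1: score = 1 globally.
Step 2: process() declares global score and sets it to 100.
Step 3: After process(), global score = 100. result = 100

The answer is 100.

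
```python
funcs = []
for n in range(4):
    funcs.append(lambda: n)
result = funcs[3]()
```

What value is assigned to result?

Step 1: The loop creates 4 lambdas, all referencing the same variable n.
Step 2: After the loop, n = 3 (final value).
Step 3: funcs[3]() looks up n at call time and finds 3. This is the late binding gotcha. result = 3

The answer is 3.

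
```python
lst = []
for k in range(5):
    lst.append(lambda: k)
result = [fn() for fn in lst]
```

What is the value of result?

Step 1: All 5 lambdas share the same variable k.
Step 2: After the loop, k = 4.
Step 3: Each call returns 4. result = [4, 4, 4, 4, 4]

The answer is [4, 4, 4, 4, 4].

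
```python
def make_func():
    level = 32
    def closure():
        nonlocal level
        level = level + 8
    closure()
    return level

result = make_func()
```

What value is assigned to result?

Step 1: make_func() sets level = 32.
Step 2: closure() uses nonlocal to modify level in make_func's scope: level = 32 + 8 = 40.
Step 3: make_func() returns the modified level = 40

The answer is 40.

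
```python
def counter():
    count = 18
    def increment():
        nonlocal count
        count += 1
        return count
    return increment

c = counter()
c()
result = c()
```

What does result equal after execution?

Step 1: counter() creates closure with count = 18.
Step 2: Each c() call increments count via nonlocal. After 2 calls: 18 + 2 = 20.
Step 3: result = 20

The answer is 20.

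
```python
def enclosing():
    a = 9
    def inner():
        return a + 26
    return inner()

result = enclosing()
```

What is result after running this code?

Step 1: enclosing() defines a = 9.
Step 2: inner() reads a = 9 from enclosing scope, returns 9 + 26 = 35.
Step 3: result = 35

The answer is 35.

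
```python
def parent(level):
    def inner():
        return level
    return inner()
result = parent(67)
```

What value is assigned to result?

Step 1: parent(67) binds parameter level = 67.
Step 2: inner() looks up level in enclosing scope and finds the parameter level = 67.
Step 3: result = 67

The answer is 67.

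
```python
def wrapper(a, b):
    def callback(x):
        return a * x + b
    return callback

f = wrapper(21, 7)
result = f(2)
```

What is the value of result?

Step 1: wrapper(21, 7) captures a = 21, b = 7.
Step 2: f(2) computes 21 * 2 + 7 = 49.
Step 3: result = 49

The answer is 49.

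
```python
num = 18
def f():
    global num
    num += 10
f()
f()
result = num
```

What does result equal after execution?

Step 1: num = 18.
Step 2: First f(): num = 18 + 10 = 28.
Step 3: Second f(): num = 28 + 10 = 38. result = 38

The answer is 38.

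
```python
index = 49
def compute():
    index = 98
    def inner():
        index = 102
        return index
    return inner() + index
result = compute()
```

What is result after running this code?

Step 1: compute() has local index = 98. inner() has local index = 102.
Step 2: inner() returns its local index = 102.
Step 3: compute() returns 102 + its own index (98) = 200

The answer is 200.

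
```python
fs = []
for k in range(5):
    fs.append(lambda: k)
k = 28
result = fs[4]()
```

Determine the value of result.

Step 1: Lambdas capture the variable k by reference, not by value.
Step 2: After the loop, k is reassigned to 28.
Step 3: fs[4]() looks up the current k = 28. result = 28

The answer is 28.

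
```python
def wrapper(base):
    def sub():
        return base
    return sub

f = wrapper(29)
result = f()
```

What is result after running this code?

Step 1: wrapper(29) creates closure capturing base = 29.
Step 2: f() returns the captured base = 29.
Step 3: result = 29

The answer is 29.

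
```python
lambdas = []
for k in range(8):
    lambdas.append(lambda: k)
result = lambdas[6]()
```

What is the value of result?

Step 1: The loop creates 8 lambdas, all referencing the same variable k.
Step 2: After the loop, k = 7 (final value).
Step 3: lambdas[6]() looks up k at call time and finds 7. This is the late binding gotcha. result = 7

The answer is 7.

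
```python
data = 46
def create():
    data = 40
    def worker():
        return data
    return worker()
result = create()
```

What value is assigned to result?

Step 1: data = 46 globally, but create() defines data = 40 locally.
Step 2: worker() looks up data. Not in local scope, so checks enclosing scope (create) and finds data = 40.
Step 3: result = 40

The answer is 40.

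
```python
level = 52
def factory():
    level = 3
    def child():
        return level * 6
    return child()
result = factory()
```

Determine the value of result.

Step 1: factory() shadows global level with level = 3.
Step 2: child() finds level = 3 in enclosing scope, computes 3 * 6 = 18.
Step 3: result = 18

The answer is 18.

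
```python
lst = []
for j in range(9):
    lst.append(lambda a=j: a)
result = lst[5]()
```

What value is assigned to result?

Step 1: Default argument a=j captures j's value at each iteration.
Step 2: lst[5] captured a = 5 when j was 5.
Step 3: result = 5

The answer is 5.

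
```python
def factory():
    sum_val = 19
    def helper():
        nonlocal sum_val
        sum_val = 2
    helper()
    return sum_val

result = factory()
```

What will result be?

Step 1: factory() sets sum_val = 19.
Step 2: helper() uses nonlocal to reassign sum_val = 2.
Step 3: result = 2

The answer is 2.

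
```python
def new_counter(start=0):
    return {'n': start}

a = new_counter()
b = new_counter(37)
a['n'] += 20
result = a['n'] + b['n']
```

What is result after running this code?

Step 1: new_counter() returns a new dict each call (immutable default 0).
Step 2: a = {'n': 0}, b = {'n': 37}.
Step 3: a['n'] += 20 = 20. result = 20 + 37 = 57

The answer is 57.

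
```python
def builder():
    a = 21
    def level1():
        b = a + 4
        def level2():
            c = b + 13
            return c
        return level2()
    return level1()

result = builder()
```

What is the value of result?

Step 1: a = 21. b = a + 4 = 25.
Step 2: c = b + 13 = 25 + 13 = 38.
Step 3: result = 38

The answer is 38.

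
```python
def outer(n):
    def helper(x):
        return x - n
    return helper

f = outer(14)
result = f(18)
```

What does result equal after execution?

Step 1: outer(14) creates a closure capturing n = 14.
Step 2: f(18) computes 18 - 14 = 4.
Step 3: result = 4

The answer is 4.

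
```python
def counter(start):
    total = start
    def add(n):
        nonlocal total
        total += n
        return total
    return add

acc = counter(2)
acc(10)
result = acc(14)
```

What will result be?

Step 1: counter(2) creates closure with total = 2.
Step 2: First acc(10): total = 2 + 10 = 12.
Step 3: Second acc(14): total = 12 + 14 = 26. result = 26

The answer is 26.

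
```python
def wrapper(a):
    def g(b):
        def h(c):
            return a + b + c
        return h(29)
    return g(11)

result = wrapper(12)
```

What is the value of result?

Step 1: a = 12, b = 11, c = 29 across three nested scopes.
Step 2: h() accesses all three via LEGB rule.
Step 3: result = 12 + 11 + 29 = 52

The answer is 52.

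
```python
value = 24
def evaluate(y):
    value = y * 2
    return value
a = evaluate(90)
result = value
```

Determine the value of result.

Step 1: Global value = 24.
Step 2: evaluate(90) creates local value = 90 * 2 = 180.
Step 3: Global value unchanged because no global keyword. result = 24

The answer is 24.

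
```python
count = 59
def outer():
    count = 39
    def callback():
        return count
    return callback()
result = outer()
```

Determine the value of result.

Step 1: count = 59 globally, but outer() defines count = 39 locally.
Step 2: callback() looks up count. Not in local scope, so checks enclosing scope (outer) and finds count = 39.
Step 3: result = 39

The answer is 39.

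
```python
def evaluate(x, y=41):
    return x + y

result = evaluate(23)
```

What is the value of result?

Step 1: evaluate(23) uses default y = 41.
Step 2: Returns 23 + 41 = 64.
Step 3: result = 64

The answer is 64.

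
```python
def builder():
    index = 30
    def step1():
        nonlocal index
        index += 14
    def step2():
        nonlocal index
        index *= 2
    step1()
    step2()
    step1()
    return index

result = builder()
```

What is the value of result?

Step 1: index = 30.
Step 2: step1(): index = 30 + 14 = 44.
Step 3: step2(): index = 44 * 2 = 88.
Step 4: step1(): index = 88 + 14 = 102. result = 102

The answer is 102.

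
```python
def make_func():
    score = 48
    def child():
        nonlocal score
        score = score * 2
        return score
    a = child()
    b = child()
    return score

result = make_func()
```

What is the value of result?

Step 1: score starts at 48.
Step 2: First child(): score = 48 * 2 = 96.
Step 3: Second child(): score = 96 * 2 = 192.
Step 4: result = 192

The answer is 192.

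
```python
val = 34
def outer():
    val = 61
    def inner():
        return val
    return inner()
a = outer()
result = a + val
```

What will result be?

Step 1: outer() has local val = 61. inner() reads from enclosing.
Step 2: outer() returns 61. Global val = 34 unchanged.
Step 3: result = 61 + 34 = 95

The answer is 95.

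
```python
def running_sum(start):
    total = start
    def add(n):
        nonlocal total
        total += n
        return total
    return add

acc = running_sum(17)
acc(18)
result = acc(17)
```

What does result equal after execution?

Step 1: running_sum(17) creates closure with total = 17.
Step 2: First acc(18): total = 17 + 18 = 35.
Step 3: Second acc(17): total = 35 + 17 = 52. result = 52

The answer is 52.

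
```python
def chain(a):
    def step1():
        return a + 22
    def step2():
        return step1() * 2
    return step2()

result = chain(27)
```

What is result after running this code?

Step 1: chain(27) captures a = 27.
Step 2: step2() calls step1() which returns 27 + 22 = 49.
Step 3: step2() returns 49 * 2 = 98

The answer is 98.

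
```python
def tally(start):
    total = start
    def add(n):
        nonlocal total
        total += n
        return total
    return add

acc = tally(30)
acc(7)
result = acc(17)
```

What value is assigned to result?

Step 1: tally(30) creates closure with total = 30.
Step 2: First acc(7): total = 30 + 7 = 37.
Step 3: Second acc(17): total = 37 + 17 = 54. result = 54

The answer is 54.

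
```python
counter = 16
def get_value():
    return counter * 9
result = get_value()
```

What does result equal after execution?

Step 1: counter = 16 is defined globally.
Step 2: get_value() looks up counter from global scope = 16, then computes 16 * 9 = 144.
Step 3: result = 144

The answer is 144.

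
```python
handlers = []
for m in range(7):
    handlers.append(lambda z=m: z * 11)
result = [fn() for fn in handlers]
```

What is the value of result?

Step 1: Default arg z=m captures m at each iteration.
Step 2: handlers[k] has z defaulting to k, returns k * 11.
Step 3: result = [0, 11, 22, 33, 44, 55, 66]

The answer is [0, 11, 22, 33, 44, 55, 66].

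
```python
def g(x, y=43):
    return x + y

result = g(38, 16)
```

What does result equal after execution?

Step 1: g(38, 16) overrides default y with 16.
Step 2: Returns 38 + 16 = 54.
Step 3: result = 54

The answer is 54.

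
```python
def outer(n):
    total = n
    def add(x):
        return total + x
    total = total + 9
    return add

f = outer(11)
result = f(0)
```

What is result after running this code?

Step 1: outer(11) sets total = 11, then total = 11 + 9 = 20.
Step 2: Closures capture by reference, so add sees total = 20.
Step 3: f(0) returns 20 + 0 = 20

The answer is 20.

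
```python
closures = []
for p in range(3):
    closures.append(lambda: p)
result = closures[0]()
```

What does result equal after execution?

Step 1: The loop creates 3 lambdas, all referencing the same variable p.
Step 2: After the loop, p = 2 (final value).
Step 3: closures[0]() looks up p at call time and finds 2. This is the late binding gotcha. result = 2

The answer is 2.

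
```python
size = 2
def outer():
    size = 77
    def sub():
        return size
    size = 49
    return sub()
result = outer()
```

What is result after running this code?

Step 1: outer() sets size = 77, then later size = 49.
Step 2: sub() is called after size is reassigned to 49. Closures capture variables by reference, not by value.
Step 3: result = 49

The answer is 49.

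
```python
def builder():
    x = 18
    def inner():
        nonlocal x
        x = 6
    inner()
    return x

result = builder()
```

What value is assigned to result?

Step 1: builder() sets x = 18.
Step 2: inner() uses nonlocal to reassign x = 6.
Step 3: result = 6

The answer is 6.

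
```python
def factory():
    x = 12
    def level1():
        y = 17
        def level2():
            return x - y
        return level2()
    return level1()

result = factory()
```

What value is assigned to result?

Step 1: x = 12 in factory. y = 17 in level1.
Step 2: level2() reads x = 12 and y = 17 from enclosing scopes.
Step 3: result = 12 - 17 = -5

The answer is -5.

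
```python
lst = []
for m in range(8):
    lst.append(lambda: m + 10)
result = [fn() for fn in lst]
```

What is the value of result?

Step 1: All lambdas capture m by reference. After the loop, m = 7.
Step 2: Each call returns 7 + 10 = 17.
Step 3: result = [17, 17, 17, 17, 17, 17, 17, 17]

The answer is [17, 17, 17, 17, 17, 17, 17, 17].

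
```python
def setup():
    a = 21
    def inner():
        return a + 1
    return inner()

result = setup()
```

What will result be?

Step 1: setup() defines a = 21.
Step 2: inner() reads a = 21 from enclosing scope, returns 21 + 1 = 22.
Step 3: result = 22

The answer is 22.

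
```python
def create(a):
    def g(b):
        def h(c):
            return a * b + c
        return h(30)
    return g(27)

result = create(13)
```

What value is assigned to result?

Step 1: a = 13, b = 27, c = 30.
Step 2: h() computes a * b + c = 13 * 27 + 30 = 381.
Step 3: result = 381

The answer is 381.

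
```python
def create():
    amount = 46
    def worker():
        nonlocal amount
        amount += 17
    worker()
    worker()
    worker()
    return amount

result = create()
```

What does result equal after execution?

Step 1: amount starts at 46.
Step 2: worker() is called 3 times, each adding 17.
Step 3: amount = 46 + 17 * 3 = 97

The answer is 97.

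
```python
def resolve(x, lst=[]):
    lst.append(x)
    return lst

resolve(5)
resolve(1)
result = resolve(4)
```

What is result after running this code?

Step 1: Mutable default argument gotcha! The list [] is created once.
Step 2: Each call appends to the SAME list: [5], [5, 1], [5, 1, 4].
Step 3: result = [5, 1, 4]

The answer is [5, 1, 4].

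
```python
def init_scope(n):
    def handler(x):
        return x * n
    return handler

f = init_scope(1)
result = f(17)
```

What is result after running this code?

Step 1: init_scope(1) creates a closure capturing n = 1.
Step 2: f(17) computes 17 * 1 = 17.
Step 3: result = 17

The answer is 17.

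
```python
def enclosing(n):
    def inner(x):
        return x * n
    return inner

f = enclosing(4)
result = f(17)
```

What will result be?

Step 1: enclosing(4) creates a closure capturing n = 4.
Step 2: f(17) computes 17 * 4 = 68.
Step 3: result = 68

The answer is 68.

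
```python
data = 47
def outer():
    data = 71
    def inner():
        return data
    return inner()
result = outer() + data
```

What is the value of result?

Step 1: Global data = 47. outer() shadows with data = 71.
Step 2: inner() returns enclosing data = 71. outer() = 71.
Step 3: result = 71 + global data (47) = 118

The answer is 118.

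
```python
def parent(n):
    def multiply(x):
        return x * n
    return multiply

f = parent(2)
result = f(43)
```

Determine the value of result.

Step 1: parent(2) returns multiply closure with n = 2.
Step 2: f(43) computes 43 * 2 = 86.
Step 3: result = 86

The answer is 86.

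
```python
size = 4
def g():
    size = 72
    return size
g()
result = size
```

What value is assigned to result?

Step 1: size = 4 globally.
Step 2: g() creates a LOCAL size = 72 (no global keyword!).
Step 3: The global size is unchanged. result = 4

The answer is 4.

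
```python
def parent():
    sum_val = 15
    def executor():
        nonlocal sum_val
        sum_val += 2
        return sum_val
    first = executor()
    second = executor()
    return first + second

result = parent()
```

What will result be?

Step 1: sum_val starts at 15.
Step 2: First call: sum_val = 15 + 2 = 17, returns 17.
Step 3: Second call: sum_val = 17 + 2 = 19, returns 19.
Step 4: result = 17 + 19 = 36

The answer is 36.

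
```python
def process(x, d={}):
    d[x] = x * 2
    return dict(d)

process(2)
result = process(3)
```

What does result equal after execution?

Step 1: Mutable default dict is shared across calls.
Step 2: First call adds 2: 4. Second call adds 3: 6.
Step 3: result = {2: 4, 3: 6}

The answer is {2: 4, 3: 6}.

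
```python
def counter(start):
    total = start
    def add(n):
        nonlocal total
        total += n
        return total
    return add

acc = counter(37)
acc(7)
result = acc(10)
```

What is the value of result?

Step 1: counter(37) creates closure with total = 37.
Step 2: First acc(7): total = 37 + 7 = 44.
Step 3: Second acc(10): total = 44 + 10 = 54. result = 54

The answer is 54.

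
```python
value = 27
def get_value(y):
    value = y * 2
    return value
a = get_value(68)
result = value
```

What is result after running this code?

Step 1: Global value = 27.
Step 2: get_value(68) creates local value = 68 * 2 = 136.
Step 3: Global value unchanged because no global keyword. result = 27

The answer is 27.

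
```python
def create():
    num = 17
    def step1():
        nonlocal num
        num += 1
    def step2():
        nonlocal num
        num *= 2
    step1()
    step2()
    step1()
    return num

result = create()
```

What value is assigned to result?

Step 1: num = 17.
Step 2: step1(): num = 17 + 1 = 18.
Step 3: step2(): num = 18 * 2 = 36.
Step 4: step1(): num = 36 + 1 = 37. result = 37

The answer is 37.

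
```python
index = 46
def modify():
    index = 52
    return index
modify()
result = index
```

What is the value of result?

Step 1: Global index = 46.
Step 2: modify() creates local index = 52 (shadow, not modification).
Step 3: After modify() returns, global index is unchanged. result = 46

The answer is 46.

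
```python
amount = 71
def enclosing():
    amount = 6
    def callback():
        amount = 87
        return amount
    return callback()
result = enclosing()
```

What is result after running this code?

Step 1: Three scopes define amount: global (71), enclosing (6), callback (87).
Step 2: callback() has its own local amount = 87, which shadows both enclosing and global.
Step 3: result = 87 (local wins in LEGB)

The answer is 87.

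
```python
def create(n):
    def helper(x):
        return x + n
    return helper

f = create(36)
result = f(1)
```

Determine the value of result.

Step 1: create(36) creates a closure that captures n = 36.
Step 2: f(1) calls the closure with x = 1, returning 1 + 36 = 37.
Step 3: result = 37

The answer is 37.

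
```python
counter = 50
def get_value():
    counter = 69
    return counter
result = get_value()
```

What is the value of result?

Step 1: Global counter = 50.
Step 2: get_value() creates local counter = 69, shadowing the global.
Step 3: Returns local counter = 69. result = 69

The answer is 69.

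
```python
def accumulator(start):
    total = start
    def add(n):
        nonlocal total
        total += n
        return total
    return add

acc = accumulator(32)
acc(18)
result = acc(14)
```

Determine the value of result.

Step 1: accumulator(32) creates closure with total = 32.
Step 2: First acc(18): total = 32 + 18 = 50.
Step 3: Second acc(14): total = 50 + 14 = 64. result = 64

The answer is 64.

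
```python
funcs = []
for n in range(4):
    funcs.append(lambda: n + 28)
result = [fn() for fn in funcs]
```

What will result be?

Step 1: All lambdas capture n by reference. After the loop, n = 3.
Step 2: Each call returns 3 + 28 = 31.
Step 3: result = [31, 31, 31, 31]

The answer is [31, 31, 31, 31].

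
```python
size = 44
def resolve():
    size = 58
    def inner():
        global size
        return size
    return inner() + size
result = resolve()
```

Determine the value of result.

Step 1: Global size = 44. resolve() shadows with local size = 58.
Step 2: inner() uses global keyword, so inner() returns global size = 44.
Step 3: resolve() returns 44 + 58 = 102

The answer is 102.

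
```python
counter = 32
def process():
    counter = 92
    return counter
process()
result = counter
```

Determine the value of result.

Step 1: counter = 32 globally.
Step 2: process() creates a LOCAL counter = 92 (no global keyword!).
Step 3: The global counter is unchanged. result = 32

The answer is 32.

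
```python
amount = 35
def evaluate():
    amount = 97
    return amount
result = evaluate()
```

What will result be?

Step 1: Global amount = 35.
Step 2: evaluate() creates local amount = 97, shadowing the global.
Step 3: Returns local amount = 97. result = 97

The answer is 97.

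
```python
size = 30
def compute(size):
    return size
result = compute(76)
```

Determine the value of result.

Step 1: Global size = 30.
Step 2: compute(76) takes parameter size = 76, which shadows the global.
Step 3: result = 76

The answer is 76.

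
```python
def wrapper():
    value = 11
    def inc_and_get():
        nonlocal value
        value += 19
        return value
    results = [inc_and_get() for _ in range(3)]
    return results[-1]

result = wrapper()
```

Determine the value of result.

Step 1: value = 11.
Step 2: Three calls to inc_and_get(), each adding 19.
Step 3: Last value = 11 + 19 * 3 = 68

The answer is 68.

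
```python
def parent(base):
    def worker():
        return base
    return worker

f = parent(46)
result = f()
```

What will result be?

Step 1: parent(46) creates closure capturing base = 46.
Step 2: f() returns the captured base = 46.
Step 3: result = 46

The answer is 46.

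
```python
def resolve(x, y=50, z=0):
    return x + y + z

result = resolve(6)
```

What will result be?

Step 1: resolve(6) uses defaults y = 50, z = 0.
Step 2: Returns 6 + 50 + 0 = 56.
Step 3: result = 56

The answer is 56.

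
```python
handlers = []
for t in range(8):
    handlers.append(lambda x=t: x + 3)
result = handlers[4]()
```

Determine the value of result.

Step 1: Default argument x=t captures t's value at definition time.
Step 2: handlers[4] was defined when t = 4, so x defaults to 4.
Step 3: result = 4 + 3 = 7 (default arg fixes the late binding issue)

The answer is 7.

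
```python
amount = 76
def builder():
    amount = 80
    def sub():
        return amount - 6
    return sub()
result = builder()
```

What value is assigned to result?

Step 1: builder() shadows global amount with amount = 80.
Step 2: sub() finds amount = 80 in enclosing scope, computes 80 - 6 = 74.
Step 3: result = 74

The answer is 74.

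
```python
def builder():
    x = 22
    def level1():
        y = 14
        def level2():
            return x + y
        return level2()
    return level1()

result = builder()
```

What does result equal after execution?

Step 1: x = 22 in builder. y = 14 in level1.
Step 2: level2() reads x = 22 and y = 14 from enclosing scopes.
Step 3: result = 22 + 14 = 36

The answer is 36.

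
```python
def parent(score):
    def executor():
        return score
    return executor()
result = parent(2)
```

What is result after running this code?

Step 1: parent(2) binds parameter score = 2.
Step 2: executor() looks up score in enclosing scope and finds the parameter score = 2.
Step 3: result = 2

The answer is 2.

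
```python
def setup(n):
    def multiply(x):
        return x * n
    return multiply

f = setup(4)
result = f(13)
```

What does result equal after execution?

Step 1: setup(4) returns multiply closure with n = 4.
Step 2: f(13) computes 13 * 4 = 52.
Step 3: result = 52

The answer is 52.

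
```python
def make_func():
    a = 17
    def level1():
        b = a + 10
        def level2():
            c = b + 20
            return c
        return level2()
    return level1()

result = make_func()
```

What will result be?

Step 1: a = 17. b = a + 10 = 27.
Step 2: c = b + 20 = 27 + 20 = 47.
Step 3: result = 47

The answer is 47.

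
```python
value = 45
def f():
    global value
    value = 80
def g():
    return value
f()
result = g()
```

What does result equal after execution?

Step 1: value = 45.
Step 2: f() sets global value = 80.
Step 3: g() reads global value = 80. result = 80

The answer is 80.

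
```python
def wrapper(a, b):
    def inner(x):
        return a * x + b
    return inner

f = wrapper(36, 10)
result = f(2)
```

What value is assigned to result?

Step 1: wrapper(36, 10) captures a = 36, b = 10.
Step 2: f(2) computes 36 * 2 + 10 = 82.
Step 3: result = 82

The answer is 82.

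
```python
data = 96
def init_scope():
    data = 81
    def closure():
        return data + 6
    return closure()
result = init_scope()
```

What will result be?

Step 1: init_scope() shadows global data with data = 81.
Step 2: closure() finds data = 81 in enclosing scope, computes 81 + 6 = 87.
Step 3: result = 87

The answer is 87.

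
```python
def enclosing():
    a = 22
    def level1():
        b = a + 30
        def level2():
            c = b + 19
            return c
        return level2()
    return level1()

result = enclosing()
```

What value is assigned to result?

Step 1: a = 22. b = a + 30 = 52.
Step 2: c = b + 19 = 52 + 19 = 71.
Step 3: result = 71

The answer is 71.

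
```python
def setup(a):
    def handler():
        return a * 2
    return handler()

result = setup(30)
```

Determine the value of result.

Step 1: setup(30) binds parameter a = 30.
Step 2: handler() accesses a = 30 from enclosing scope.
Step 3: result = 30 * 2 = 60

The answer is 60.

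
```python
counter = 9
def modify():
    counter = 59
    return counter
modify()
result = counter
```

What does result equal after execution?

Step 1: Global counter = 9.
Step 2: modify() creates local counter = 59 (shadow, not modification).
Step 3: After modify() returns, global counter is unchanged. result = 9

The answer is 9.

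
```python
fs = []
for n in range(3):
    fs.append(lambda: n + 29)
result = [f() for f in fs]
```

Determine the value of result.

Step 1: All lambdas capture n by reference. After the loop, n = 2.
Step 2: Each call returns 2 + 29 = 31.
Step 3: result = [31, 31, 31]

The answer is [31, 31, 31].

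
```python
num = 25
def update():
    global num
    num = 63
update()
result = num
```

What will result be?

Step 1: num = 25 globally.
Step 2: update() declares global num and sets it to 63.
Step 3: After update(), global num = 63. result = 63

The answer is 63.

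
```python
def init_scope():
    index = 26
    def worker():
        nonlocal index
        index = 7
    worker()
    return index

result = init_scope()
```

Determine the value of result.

Step 1: init_scope() sets index = 26.
Step 2: worker() uses nonlocal to reassign index = 7.
Step 3: result = 7

The answer is 7.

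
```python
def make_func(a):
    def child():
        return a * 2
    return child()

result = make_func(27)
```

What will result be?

Step 1: make_func(27) binds parameter a = 27.
Step 2: child() accesses a = 27 from enclosing scope.
Step 3: result = 27 * 2 = 54

The answer is 54.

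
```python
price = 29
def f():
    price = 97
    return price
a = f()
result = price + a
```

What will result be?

Step 1: Global price = 29. f() returns local price = 97.
Step 2: a = 97. Global price still = 29.
Step 3: result = 29 + 97 = 126

The answer is 126.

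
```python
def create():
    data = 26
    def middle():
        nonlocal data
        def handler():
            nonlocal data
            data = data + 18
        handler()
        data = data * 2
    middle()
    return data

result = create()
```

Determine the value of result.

Step 1: data = 26.
Step 2: handler() adds 18: data = 26 + 18 = 44.
Step 3: middle() doubles: data = 44 * 2 = 88.
Step 4: result = 88

The answer is 88.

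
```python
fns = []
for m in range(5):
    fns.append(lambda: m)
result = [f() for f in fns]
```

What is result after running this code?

Step 1: All 5 lambdas share the same variable m.
Step 2: After the loop, m = 4.
Step 3: Each call returns 4. result = [4, 4, 4, 4, 4]

The answer is [4, 4, 4, 4, 4].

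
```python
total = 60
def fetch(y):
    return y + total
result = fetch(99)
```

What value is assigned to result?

Step 1: total = 60 is defined globally.
Step 2: fetch(99) uses parameter y = 99 and looks up total from global scope = 60.
Step 3: result = 99 + 60 = 159

The answer is 159.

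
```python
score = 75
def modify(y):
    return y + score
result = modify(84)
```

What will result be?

Step 1: score = 75 is defined globally.
Step 2: modify(84) uses parameter y = 84 and looks up score from global scope = 75.
Step 3: result = 84 + 75 = 159

The answer is 159.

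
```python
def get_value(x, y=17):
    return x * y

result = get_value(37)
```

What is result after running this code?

Step 1: get_value(37) uses default y = 17.
Step 2: Returns 37 * 17 = 629.
Step 3: result = 629

The answer is 629.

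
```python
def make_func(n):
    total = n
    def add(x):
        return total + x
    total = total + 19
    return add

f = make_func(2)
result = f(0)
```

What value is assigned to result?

Step 1: make_func(2) sets total = 2, then total = 2 + 19 = 21.
Step 2: Closures capture by reference, so add sees total = 21.
Step 3: f(0) returns 21 + 0 = 21

The answer is 21.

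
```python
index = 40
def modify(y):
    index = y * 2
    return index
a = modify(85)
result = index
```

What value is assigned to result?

Step 1: Global index = 40.
Step 2: modify(85) creates local index = 85 * 2 = 170.
Step 3: Global index unchanged because no global keyword. result = 40

The answer is 40.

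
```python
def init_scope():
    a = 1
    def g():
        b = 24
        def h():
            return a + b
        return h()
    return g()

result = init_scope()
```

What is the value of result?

Step 1: init_scope() defines a = 1. g() defines b = 24.
Step 2: h() accesses both from enclosing scopes: a = 1, b = 24.
Step 3: result = 1 + 24 = 25

The answer is 25.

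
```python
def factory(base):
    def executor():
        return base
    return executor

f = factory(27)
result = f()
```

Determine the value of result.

Step 1: factory(27) creates closure capturing base = 27.
Step 2: f() returns the captured base = 27.
Step 3: result = 27

The answer is 27.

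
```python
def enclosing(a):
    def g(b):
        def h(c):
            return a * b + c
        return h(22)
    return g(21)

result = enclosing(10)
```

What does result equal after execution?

Step 1: a = 10, b = 21, c = 22.
Step 2: h() computes a * b + c = 10 * 21 + 22 = 232.
Step 3: result = 232

The answer is 232.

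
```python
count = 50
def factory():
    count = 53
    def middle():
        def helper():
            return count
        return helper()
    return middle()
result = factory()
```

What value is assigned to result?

Step 1: factory() defines count = 53. middle() and helper() have no local count.
Step 2: helper() checks local (none), enclosing middle() (none), enclosing factory() and finds count = 53.
Step 3: result = 53

The answer is 53.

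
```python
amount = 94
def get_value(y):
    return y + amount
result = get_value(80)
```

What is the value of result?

Step 1: amount = 94 is defined globally.
Step 2: get_value(80) uses parameter y = 80 and looks up amount from global scope = 94.
Step 3: result = 80 + 94 = 174

The answer is 174.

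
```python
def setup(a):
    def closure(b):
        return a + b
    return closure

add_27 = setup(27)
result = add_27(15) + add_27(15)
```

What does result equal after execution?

Step 1: add_27 captures a = 27.
Step 2: add_27(15) = 27 + 15 = 42, called twice.
Step 3: result = 42 + 42 = 84

The answer is 84.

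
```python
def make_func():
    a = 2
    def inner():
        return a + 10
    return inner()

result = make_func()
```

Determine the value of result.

Step 1: make_func() defines a = 2.
Step 2: inner() reads a = 2 from enclosing scope, returns 2 + 10 = 12.
Step 3: result = 12

The answer is 12.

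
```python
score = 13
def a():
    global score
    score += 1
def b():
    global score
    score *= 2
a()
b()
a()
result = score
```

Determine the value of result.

Step 1: score = 13.
Step 2: a(): score = 13 + 1 = 14.
Step 3: b(): score = 14 * 2 = 28.
Step 4: a(): score = 28 + 1 = 29

The answer is 29.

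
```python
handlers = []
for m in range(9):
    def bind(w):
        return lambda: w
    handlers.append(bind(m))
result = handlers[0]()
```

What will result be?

Step 1: bind(m) creates a new scope capturing w = m at call time.
Step 2: handlers[0] = bind(0), so its lambda captures w = 0.
Step 3: result = 0 (closure factory fixes late binding)

The answer is 0.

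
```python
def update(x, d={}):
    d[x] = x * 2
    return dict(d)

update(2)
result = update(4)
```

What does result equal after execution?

Step 1: Mutable default dict is shared across calls.
Step 2: First call adds 2: 4. Second call adds 4: 8.
Step 3: result = {2: 4, 4: 8}

The answer is {2: 4, 4: 8}.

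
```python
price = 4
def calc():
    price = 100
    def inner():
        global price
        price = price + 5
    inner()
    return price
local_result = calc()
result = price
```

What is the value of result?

Step 1: Global price = 4. calc() creates local price = 100.
Step 2: inner() declares global price and adds 5: global price = 4 + 5 = 9.
Step 3: calc() returns its local price = 100 (unaffected by inner).
Step 4: result = global price = 9

The answer is 9.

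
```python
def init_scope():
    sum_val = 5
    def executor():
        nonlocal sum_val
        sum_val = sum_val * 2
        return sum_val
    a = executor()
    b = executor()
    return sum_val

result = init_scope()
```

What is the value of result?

Step 1: sum_val starts at 5.
Step 2: First executor(): sum_val = 5 * 2 = 10.
Step 3: Second executor(): sum_val = 10 * 2 = 20.
Step 4: result = 20

The answer is 20.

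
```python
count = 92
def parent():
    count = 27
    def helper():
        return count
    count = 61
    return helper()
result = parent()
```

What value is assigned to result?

Step 1: parent() sets count = 27, then later count = 61.
Step 2: helper() is called after count is reassigned to 61. Closures capture variables by reference, not by value.
Step 3: result = 61

The answer is 61.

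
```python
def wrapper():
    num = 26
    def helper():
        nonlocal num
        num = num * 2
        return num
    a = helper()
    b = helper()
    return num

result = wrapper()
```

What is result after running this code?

Step 1: num starts at 26.
Step 2: First helper(): num = 26 * 2 = 52.
Step 3: Second helper(): num = 52 * 2 = 104.
Step 4: result = 104

The answer is 104.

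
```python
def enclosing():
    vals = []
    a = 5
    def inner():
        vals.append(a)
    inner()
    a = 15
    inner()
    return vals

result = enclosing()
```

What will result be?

Step 1: a = 5. inner() appends current a to vals.
Step 2: First inner(): appends 5. Then a = 15.
Step 3: Second inner(): appends 15 (closure sees updated a). result = [5, 15]

The answer is [5, 15].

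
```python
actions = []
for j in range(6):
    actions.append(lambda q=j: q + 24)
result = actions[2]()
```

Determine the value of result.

Step 1: Default argument q=j captures j's value at definition time.
Step 2: actions[2] was defined when j = 2, so q defaults to 2.
Step 3: result = 2 + 24 = 26 (default arg fixes the late binding issue)

The answer is 26.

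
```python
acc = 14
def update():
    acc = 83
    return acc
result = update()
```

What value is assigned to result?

Step 1: Global acc = 14.
Step 2: update() creates local acc = 83, shadowing the global.
Step 3: Returns local acc = 83. result = 83

The answer is 83.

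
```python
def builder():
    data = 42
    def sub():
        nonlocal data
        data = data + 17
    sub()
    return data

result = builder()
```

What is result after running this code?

Step 1: builder() sets data = 42.
Step 2: sub() uses nonlocal to modify data in builder's scope: data = 42 + 17 = 59.
Step 3: builder() returns the modified data = 59

The answer is 59.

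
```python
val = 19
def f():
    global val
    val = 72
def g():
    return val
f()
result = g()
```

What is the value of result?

Step 1: val = 19.
Step 2: f() sets global val = 72.
Step 3: g() reads global val = 72. result = 72

The answer is 72.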